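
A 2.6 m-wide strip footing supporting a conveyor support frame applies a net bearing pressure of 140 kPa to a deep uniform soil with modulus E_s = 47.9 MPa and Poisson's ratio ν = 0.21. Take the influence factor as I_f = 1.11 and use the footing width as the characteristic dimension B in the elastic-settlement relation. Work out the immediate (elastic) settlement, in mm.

Immediate (elastic) settlement: S_e = q·B·(1−ν²)/E_s · I_f.
E_s = 47.9 MPa = 47900 kPa.
S_e = 140 × 2.6 × (1 − 0.21²) / 47900 × 1.11
    = 140 × 2.6 × 0.9559 / 47900 × 1.11
    = 0.008063 m = 8.063 mm

S_e ≈ 8.06 mm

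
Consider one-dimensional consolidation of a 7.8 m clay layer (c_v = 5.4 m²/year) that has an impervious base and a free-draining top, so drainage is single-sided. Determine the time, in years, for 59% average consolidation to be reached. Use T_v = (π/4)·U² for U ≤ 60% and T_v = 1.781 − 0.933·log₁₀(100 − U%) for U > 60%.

t ≈ 3.08 years

Drainage path length: H_d = H = 7.8 m (single drainage).
U ≤ 60%: T_v = (π/4)·U² = (π/4)×0.59² = 0.2734.
t = T_v·H_d²/c_v = 0.2734×7.8²/5.4 = 3.08 years.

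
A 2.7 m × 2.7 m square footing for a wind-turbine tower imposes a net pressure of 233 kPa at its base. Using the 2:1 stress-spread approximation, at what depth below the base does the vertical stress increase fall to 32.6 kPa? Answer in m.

z ≈ 4.52 m

2:1 spreading — at depth z the loaded area has grown by z in each plan dimension:
qB²/(B+z)² = Δσ_z ⇒ z = B(√(q/Δσ_z) − 1) = 2.7×(√(233/32.6) − 1) = 4.518 m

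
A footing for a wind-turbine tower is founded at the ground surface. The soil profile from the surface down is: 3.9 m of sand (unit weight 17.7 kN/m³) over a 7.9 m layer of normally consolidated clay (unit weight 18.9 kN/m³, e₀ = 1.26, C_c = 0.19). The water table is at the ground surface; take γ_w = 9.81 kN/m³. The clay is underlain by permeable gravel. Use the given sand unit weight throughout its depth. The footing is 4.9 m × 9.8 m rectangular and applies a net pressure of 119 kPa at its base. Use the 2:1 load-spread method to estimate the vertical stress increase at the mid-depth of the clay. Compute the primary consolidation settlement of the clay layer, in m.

S_c ≈ 0.0931 m

Mid-depth of clay below the ground surface: z = 3.9 + 7.9/2 = 7.85 m.
Total vertical stress at mid-clay: σ_v = 17.7×3.9 + 18.9×3.95 = 143.69 kPa.
Pore pressure: u = 9.81×(7.85 − 0) = 77.008 kPa.
Initial effective stress: σ'_0 = σ_v − u = 143.69 − 77.008 = 66.682 kPa.
Stress increase at mid-clay by the 2:1 spreading method:
Δσ = qBL/((B+z)(L+z)) = 119×4.9×9.8/((4.9+7.85)(9.8+7.85)) = 25.393 kPa
Final effective stress: σ'_f = σ'_0 + Δσ = 66.682 + 25.393 = 92.075 kPa.
Normally consolidated clay, so the full stress increment lies on the virgin compression line:
S_c = C_c·H/(1+e₀)·log₁₀(σ'_f/σ'_0) = 0.19×7.9/(1+1.26)×log₁₀(92.075/66.682)
    = 0.66416 × 0.14013 = 0.09307 m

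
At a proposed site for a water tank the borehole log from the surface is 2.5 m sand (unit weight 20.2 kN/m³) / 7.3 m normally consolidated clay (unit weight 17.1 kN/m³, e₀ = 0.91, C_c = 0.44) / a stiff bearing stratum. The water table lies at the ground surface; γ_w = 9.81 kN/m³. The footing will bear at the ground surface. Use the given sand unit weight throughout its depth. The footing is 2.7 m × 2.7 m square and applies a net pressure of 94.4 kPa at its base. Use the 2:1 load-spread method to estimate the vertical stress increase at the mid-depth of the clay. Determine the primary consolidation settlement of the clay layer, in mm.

Mid-depth of clay below the ground surface: z = 2.5 + 7.3/2 = 6.15 m.
Total vertical stress at mid-clay: σ_v = 20.2×2.5 + 17.1×3.65 = 112.92 kPa.
Pore pressure: u = 9.81×(6.15 − 0) = 60.332 kPa.
Initial effective stress: σ'_0 = σ_v − u = 112.92 − 60.332 = 52.588 kPa.
Stress increase at mid-clay by the 2:1 spreading method:
Δσ = qBL/((B+z)(L+z)) = 94.4×2.7×2.7/((2.7+6.15)(2.7+6.15)) = 8.7864 kPa
Final effective stress: σ'_f = σ'_0 + Δσ = 52.588 + 8.7864 = 61.374 kPa.
Normally consolidated clay, so the full stress increment lies on the virgin compression line:
S_c = C_c·H/(1+e₀)·log₁₀(σ'_f/σ'_0) = 0.44×7.3/(1+0.91)×log₁₀(61.374/52.588)
    = 1.6817 × 0.067098 = 0.1128 m

S_c ≈ 113 mm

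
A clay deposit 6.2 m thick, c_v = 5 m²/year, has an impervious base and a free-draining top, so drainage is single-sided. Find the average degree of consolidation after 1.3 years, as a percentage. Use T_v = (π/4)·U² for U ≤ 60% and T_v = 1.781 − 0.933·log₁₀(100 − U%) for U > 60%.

Drainage path length: H_d = H = 6.2 m (single drainage).
T_v = c_v·t/H_d² = 5×1.3/6.2² = 0.16909.
T_v = 0.16909 corresponds to the U ≤ 60% branch:
U = √(4T_v/π) = 0.464

U ≈ 46.4 %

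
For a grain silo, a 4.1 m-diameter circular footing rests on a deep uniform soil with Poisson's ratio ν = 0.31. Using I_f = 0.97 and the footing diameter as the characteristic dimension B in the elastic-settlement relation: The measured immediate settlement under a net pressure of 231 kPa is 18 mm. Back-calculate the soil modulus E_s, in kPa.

S_e = q·B·(1−ν²)/E_s · I_f  ⇒  E_s = q·B·(1−ν²)·I_f / S_e.
E_s = 231 × 4.1 × 0.9039 × 0.97 / 0.018 = 46130 kPa

E_s ≈ 46100 kPa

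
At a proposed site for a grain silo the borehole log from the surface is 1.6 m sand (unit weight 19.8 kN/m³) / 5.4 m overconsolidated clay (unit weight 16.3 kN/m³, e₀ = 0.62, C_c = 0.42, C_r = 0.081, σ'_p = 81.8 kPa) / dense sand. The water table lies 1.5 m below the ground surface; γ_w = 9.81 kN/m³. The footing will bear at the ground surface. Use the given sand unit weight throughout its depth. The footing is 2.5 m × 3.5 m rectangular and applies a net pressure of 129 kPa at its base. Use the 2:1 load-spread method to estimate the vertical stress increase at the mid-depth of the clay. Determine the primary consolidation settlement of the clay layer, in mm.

Mid-depth of clay below the ground surface: z = 1.6 + 5.4/2 = 4.3 m.
Total vertical stress at mid-clay: σ_v = 19.8×1.6 + 16.3×2.7 = 75.69 kPa.
Pore pressure: u = 9.81×(4.3 − 1.5) = 27.468 kPa.
Initial effective stress: σ'_0 = σ_v − u = 75.69 − 27.468 = 48.222 kPa.
Stress increase at mid-clay by the 2:1 spreading method:
Δσ = qBL/((B+z)(L+z)) = 129×2.5×3.5/((2.5+4.3)(3.5+4.3)) = 21.281 kPa
Final effective stress: σ'_f = 48.222 + 21.281 = 69.503 kPa.
σ'_f = 69.503 ≤ σ'_p = 81.8 kPa, so the clay remains overconsolidated and only the recompression index applies:
S_c = C_r·H/(1+e₀)·log₁₀(σ'_f/σ'_0) = 0.081×5.4/1.62×log₁₀(69.503/48.222)
    = 0.27 × 0.15876 = 0.04286 m

S_c ≈ 42.9 mm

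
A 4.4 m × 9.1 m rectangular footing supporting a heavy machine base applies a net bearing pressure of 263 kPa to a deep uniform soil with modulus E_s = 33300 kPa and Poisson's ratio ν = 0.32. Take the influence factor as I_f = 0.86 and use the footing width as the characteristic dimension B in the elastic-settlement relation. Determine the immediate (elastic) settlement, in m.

Immediate (elastic) settlement: S_e = q·B·(1−ν²)/E_s · I_f.
S_e = 263 × 4.4 × (1 − 0.32²) / 33300 × 0.86
    = 263 × 4.4 × 0.8976 / 33300 × 0.86
    = 0.02683 m

S_e ≈ 0.0268 m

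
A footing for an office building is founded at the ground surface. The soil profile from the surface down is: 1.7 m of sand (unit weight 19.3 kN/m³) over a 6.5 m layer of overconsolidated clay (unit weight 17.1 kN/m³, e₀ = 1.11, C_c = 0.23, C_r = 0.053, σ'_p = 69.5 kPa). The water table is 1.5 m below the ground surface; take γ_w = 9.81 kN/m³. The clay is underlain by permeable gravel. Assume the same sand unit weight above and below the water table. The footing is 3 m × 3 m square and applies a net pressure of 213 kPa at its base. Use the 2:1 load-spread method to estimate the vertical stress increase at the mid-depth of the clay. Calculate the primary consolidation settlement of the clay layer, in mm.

Mid-depth of clay below the ground surface: z = 1.7 + 6.5/2 = 4.95 m.
Total vertical stress at mid-clay: σ_v = 19.3×1.7 + 17.1×3.25 = 88.385 kPa.
Pore pressure: u = 9.81×(4.95 − 1.5) = 33.845 kPa.
Initial effective stress: σ'_0 = σ_v − u = 88.385 − 33.845 = 54.54 kPa.
Stress increase at mid-clay by the 2:1 spreading method:
Δσ = qBL/((B+z)(L+z)) = 213×3×3/((3+4.95)(3+4.95)) = 30.331 kPa
Final effective stress: σ'_f = 54.54 + 30.331 = 84.871 kPa.
σ'_f = 84.871 > σ'_p = 69.5 kPa, so the stress path crosses the preconsolidation pressure — recompression up to σ'_p, then virgin compression beyond:
S_c = H/(1+e₀)·[C_r·log₁₀(σ'_p/σ'_0) + C_c·log₁₀(σ'_f/σ'_p)]
    = 6.5/2.11 × [0.053×log₁₀(69.5/54.54) + 0.23×log₁₀(84.871/69.5)]
    = 3.0806 × [0.0055793 + 0.019958] = 0.07867 m

S_c ≈ 78.7 mm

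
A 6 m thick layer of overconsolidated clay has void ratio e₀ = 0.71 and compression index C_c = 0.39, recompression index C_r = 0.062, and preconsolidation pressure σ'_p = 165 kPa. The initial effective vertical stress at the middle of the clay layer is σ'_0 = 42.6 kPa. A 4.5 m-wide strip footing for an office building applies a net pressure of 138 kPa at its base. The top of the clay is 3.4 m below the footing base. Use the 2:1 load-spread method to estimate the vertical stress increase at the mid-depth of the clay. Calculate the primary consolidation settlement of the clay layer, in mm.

Mid-depth of clay below the footing base: z = 3.4 + 6/2 = 6.4 m.
Stress increase at mid-clay by the 2:1 spreading method:
Δσ = qB/(B+z) = 138×4.5/(4.5+6.4) = 56.972 kPa
Final effective stress: σ'_f = 42.6 + 56.972 = 99.572 kPa.
σ'_f = 99.572 ≤ σ'_p = 165 kPa, so the clay remains overconsolidated and only the recompression index applies:
S_c = C_r·H/(1+e₀)·log₁₀(σ'_f/σ'_0) = 0.062×6/1.71×log₁₀(99.572/42.6)
    = 0.21755 × 0.36873 = 0.08022 m

S_c ≈ 80.2 mm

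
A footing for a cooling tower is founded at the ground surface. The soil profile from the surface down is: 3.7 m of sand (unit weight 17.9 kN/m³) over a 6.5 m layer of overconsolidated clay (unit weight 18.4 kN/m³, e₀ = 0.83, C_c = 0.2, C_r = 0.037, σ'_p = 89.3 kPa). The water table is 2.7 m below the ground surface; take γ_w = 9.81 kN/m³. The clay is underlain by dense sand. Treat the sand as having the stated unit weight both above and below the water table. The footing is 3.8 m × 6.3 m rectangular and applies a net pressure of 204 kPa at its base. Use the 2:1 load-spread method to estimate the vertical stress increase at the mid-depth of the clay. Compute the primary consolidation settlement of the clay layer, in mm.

Mid-depth of clay below the ground surface: z = 3.7 + 6.5/2 = 6.95 m.
Total vertical stress at mid-clay: σ_v = 17.9×3.7 + 18.4×3.25 = 126.03 kPa.
Pore pressure: u = 9.81×(6.95 − 2.7) = 41.693 kPa.
Initial effective stress: σ'_0 = σ_v − u = 126.03 − 41.693 = 84.337 kPa.
Stress increase at mid-clay by the 2:1 spreading method:
Δσ = qBL/((B+z)(L+z)) = 204×3.8×6.3/((3.8+6.95)(6.3+6.95)) = 34.287 kPa
Final effective stress: σ'_f = 84.337 + 34.287 = 118.62 kPa.
σ'_f = 118.62 > σ'_p = 89.3 kPa, so the stress path crosses the preconsolidation pressure — recompression up to σ'_p, then virgin compression beyond:
S_c = H/(1+e₀)·[C_r·log₁₀(σ'_p/σ'_0) + C_c·log₁₀(σ'_f/σ'_p)]
    = 6.5/1.83 × [0.037×log₁₀(89.3/84.337) + 0.2×log₁₀(118.62/89.3)]
    = 3.5519 × [0.00091883 + 0.024661] = 0.09086 m

S_c ≈ 90.9 mm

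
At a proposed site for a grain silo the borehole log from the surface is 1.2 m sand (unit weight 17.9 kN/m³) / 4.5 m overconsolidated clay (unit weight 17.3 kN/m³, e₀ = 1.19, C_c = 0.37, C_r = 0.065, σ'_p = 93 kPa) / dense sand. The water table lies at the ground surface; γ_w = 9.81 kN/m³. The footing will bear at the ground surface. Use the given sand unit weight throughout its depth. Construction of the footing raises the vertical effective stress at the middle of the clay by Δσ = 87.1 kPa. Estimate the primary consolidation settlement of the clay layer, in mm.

S_c ≈ 139 mm

Mid-depth of clay below the ground surface: z = 1.2 + 4.5/2 = 3.45 m.
Total vertical stress at mid-clay: σ_v = 17.9×1.2 + 17.3×2.25 = 60.405 kPa.
Pore pressure: u = 9.81×(3.45 − 0) = 33.845 kPa.
Initial effective stress: σ'_0 = σ_v − u = 60.405 − 33.845 = 26.56 kPa.
Final effective stress: σ'_f = 26.56 + 87.1 = 113.66 kPa.
σ'_f = 113.66 > σ'_p = 93 kPa, so the stress path crosses the preconsolidation pressure — recompression up to σ'_p, then virgin compression beyond:
S_c = H/(1+e₀)·[C_r·log₁₀(σ'_p/σ'_0) + C_c·log₁₀(σ'_f/σ'_p)]
    = 4.5/2.19 × [0.065×log₁₀(93/26.56) + 0.37×log₁₀(113.66/93)]
    = 2.0548 × [0.035377 + 0.032236] = 0.1389 m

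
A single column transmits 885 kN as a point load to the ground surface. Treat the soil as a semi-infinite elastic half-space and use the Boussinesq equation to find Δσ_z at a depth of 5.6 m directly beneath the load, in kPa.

Boussinesq vertical stress below a point load on an elastic half-space:
Δσ_z = 3P/(2πz²) · [1 + (r/z)²]^(−5/2)
r/z = 0/5.6 = 0; [1+(r/z)²]^(−5/2) = 1.
Δσ_z = 3×885/(2π×5.6²) × 1 = 13.474 × 1 = 13.47 kPa

Δσ_z ≈ 13.5 kPa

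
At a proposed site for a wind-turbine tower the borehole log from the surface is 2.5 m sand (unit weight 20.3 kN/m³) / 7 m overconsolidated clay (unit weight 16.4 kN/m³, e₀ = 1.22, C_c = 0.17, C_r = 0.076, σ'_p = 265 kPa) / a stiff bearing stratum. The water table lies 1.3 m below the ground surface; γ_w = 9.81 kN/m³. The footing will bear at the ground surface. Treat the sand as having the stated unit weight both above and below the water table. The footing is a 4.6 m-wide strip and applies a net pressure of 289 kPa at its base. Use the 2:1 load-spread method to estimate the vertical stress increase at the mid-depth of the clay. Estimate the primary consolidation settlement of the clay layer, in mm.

Mid-depth of clay below the ground surface: z = 2.5 + 7/2 = 6 m.
Total vertical stress at mid-clay: σ_v = 20.3×2.5 + 16.4×3.5 = 108.15 kPa.
Pore pressure: u = 9.81×(6 − 1.3) = 46.107 kPa.
Initial effective stress: σ'_0 = σ_v − u = 108.15 − 46.107 = 62.043 kPa.
Stress increase at mid-clay by the 2:1 spreading method:
Δσ = qB/(B+z) = 289×4.6/(4.6+6) = 125.42 kPa
Final effective stress: σ'_f = 62.043 + 125.42 = 187.46 kPa.
σ'_f = 187.46 ≤ σ'_p = 265 kPa, so the clay remains overconsolidated and only the recompression index applies:
S_c = C_r·H/(1+e₀)·log₁₀(σ'_f/σ'_0) = 0.076×7/2.22×log₁₀(187.46/62.043)
    = 0.23964 × 0.48022 = 0.1151 m

S_c ≈ 115 mm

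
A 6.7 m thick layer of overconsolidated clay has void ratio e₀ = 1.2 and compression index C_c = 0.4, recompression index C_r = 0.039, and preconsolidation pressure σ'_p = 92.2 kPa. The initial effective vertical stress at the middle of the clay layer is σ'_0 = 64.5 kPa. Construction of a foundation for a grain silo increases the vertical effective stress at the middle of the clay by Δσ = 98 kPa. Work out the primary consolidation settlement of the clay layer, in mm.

Final effective stress: σ'_f = 64.5 + 98 = 162.5 kPa.
σ'_f = 162.5 > σ'_p = 92.2 kPa, so the stress path crosses the preconsolidation pressure — recompression up to σ'_p, then virgin compression beyond:
S_c = H/(1+e₀)·[C_r·log₁₀(σ'_p/σ'_0) + C_c·log₁₀(σ'_f/σ'_p)]
    = 6.7/2.2 × [0.039×log₁₀(92.2/64.5) + 0.4×log₁₀(162.5/92.2)]
    = 3.0455 × [0.0060517 + 0.098449] = 0.3183 m

S_c ≈ 318 mm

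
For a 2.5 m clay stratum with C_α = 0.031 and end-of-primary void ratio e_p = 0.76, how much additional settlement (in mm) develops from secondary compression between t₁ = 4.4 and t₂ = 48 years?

Secondary compression: S_s = C_α·H/(1+e_p)·log₁₀(t₂/t₁)
S_s = 0.031×2.5/(1+0.76)×log₁₀(48/4.4)
    = 0.04403 × 1.038 = 0.0457 m

S_s ≈ 45.7 mm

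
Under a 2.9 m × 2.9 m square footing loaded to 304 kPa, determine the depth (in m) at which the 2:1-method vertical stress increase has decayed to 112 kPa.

z ≈ 1.88 m

2:1 spreading — at depth z the loaded area has grown by z in each plan dimension:
qB²/(B+z)² = Δσ_z ⇒ z = B(√(q/Δσ_z) − 1) = 2.9×(√(304/112) − 1) = 1.878 m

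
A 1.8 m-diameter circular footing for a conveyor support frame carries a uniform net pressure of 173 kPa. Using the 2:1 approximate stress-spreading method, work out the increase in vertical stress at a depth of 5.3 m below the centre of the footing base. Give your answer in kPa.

Δσ_z ≈ 11.1 kPa

By the 2:1 method the load spreads at 1 horizontal : 2 vertical, so at depth z the loaded area has grown by z in each plan dimension:
Δσ ≈ qD²/(D+z)² = 173×1.8²/(1.8+5.3)² = 11.119 kPa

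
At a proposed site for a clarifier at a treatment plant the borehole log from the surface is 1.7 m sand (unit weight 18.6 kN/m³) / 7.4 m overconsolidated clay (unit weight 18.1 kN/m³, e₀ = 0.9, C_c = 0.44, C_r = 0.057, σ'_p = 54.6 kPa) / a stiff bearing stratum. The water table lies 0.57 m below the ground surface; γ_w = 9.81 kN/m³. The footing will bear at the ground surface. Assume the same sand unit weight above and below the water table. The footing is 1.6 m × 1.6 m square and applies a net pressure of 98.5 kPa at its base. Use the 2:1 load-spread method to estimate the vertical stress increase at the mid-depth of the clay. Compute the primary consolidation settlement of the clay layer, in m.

S_c ≈ 0.0297 m

Mid-depth of clay below the ground surface: z = 1.7 + 7.4/2 = 5.4 m.
Total vertical stress at mid-clay: σ_v = 18.6×1.7 + 18.1×3.7 = 98.59 kPa.
Pore pressure: u = 9.81×(5.4 − 0.57) = 47.382 kPa.
Initial effective stress: σ'_0 = σ_v − u = 98.59 − 47.382 = 51.208 kPa.
Stress increase at mid-clay by the 2:1 spreading method:
Δσ = qBL/((B+z)(L+z)) = 98.5×1.6×1.6/((1.6+5.4)(1.6+5.4)) = 5.1461 kPa
Final effective stress: σ'_f = 51.208 + 5.1461 = 56.354 kPa.
σ'_f = 56.354 > σ'_p = 54.6 kPa, so the stress path crosses the preconsolidation pressure — recompression up to σ'_p, then virgin compression beyond:
S_c = H/(1+e₀)·[C_r·log₁₀(σ'_p/σ'_0) + C_c·log₁₀(σ'_f/σ'_p)]
    = 7.4/1.9 × [0.057×log₁₀(54.6/51.208) + 0.44×log₁₀(56.354/54.6)]
    = 3.8947 × [0.0015877 + 0.0060421] = 0.02972 m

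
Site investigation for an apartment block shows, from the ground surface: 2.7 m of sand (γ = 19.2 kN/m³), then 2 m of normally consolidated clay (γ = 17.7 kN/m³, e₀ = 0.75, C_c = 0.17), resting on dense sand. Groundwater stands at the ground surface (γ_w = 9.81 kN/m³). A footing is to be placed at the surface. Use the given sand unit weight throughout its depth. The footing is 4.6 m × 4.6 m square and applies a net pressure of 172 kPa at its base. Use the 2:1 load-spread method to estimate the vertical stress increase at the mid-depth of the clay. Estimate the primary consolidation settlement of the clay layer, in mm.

Mid-depth of clay below the ground surface: z = 2.7 + 2/2 = 3.7 m.
Total vertical stress at mid-clay: σ_v = 19.2×2.7 + 17.7×1 = 69.54 kPa.
Pore pressure: u = 9.81×(3.7 − 0) = 36.297 kPa.
Initial effective stress: σ'_0 = σ_v − u = 69.54 − 36.297 = 33.243 kPa.
Stress increase at mid-clay by the 2:1 spreading method:
Δσ = qBL/((B+z)(L+z)) = 172×4.6×4.6/((4.6+3.7)(4.6+3.7)) = 52.831 kPa
Final effective stress: σ'_f = σ'_0 + Δσ = 33.243 + 52.831 = 86.074 kPa.
Normally consolidated clay, so the full stress increment lies on the virgin compression line:
S_c = C_c·H/(1+e₀)·log₁₀(σ'_f/σ'_0) = 0.17×2/(1+0.75)×log₁₀(86.074/33.243)
    = 0.19429 × 0.41317 = 0.08027 m

S_c ≈ 80.3 mm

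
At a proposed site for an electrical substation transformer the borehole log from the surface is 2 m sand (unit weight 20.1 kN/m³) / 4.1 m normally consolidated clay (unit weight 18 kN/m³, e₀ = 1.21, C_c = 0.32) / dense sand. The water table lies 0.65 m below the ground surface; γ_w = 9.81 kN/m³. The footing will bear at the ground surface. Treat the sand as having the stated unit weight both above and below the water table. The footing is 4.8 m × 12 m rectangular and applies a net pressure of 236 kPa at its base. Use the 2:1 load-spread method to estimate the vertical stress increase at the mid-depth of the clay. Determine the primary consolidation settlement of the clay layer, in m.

S_c ≈ 0.299 m

Mid-depth of clay below the ground surface: z = 2 + 4.1/2 = 4.05 m.
Total vertical stress at mid-clay: σ_v = 20.1×2 + 18×2.05 = 77.1 kPa.
Pore pressure: u = 9.81×(4.05 − 0.65) = 33.354 kPa.
Initial effective stress: σ'_0 = σ_v − u = 77.1 − 33.354 = 43.746 kPa.
Stress increase at mid-clay by the 2:1 spreading method:
Δσ = qBL/((B+z)(L+z)) = 236×4.8×12/((4.8+4.05)(12+4.05)) = 95.701 kPa
Final effective stress: σ'_f = σ'_0 + Δσ = 43.746 + 95.701 = 139.45 kPa.
Normally consolidated clay, so the full stress increment lies on the virgin compression line:
S_c = C_c·H/(1+e₀)·log₁₀(σ'_f/σ'_0) = 0.32×4.1/(1+1.21)×log₁₀(139.45/43.746)
    = 0.59367 × 0.50348 = 0.2989 m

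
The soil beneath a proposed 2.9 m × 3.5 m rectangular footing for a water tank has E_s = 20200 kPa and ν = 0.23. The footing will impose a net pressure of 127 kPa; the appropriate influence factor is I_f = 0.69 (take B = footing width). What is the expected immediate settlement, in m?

S_e ≈ 0.0119 m

Immediate (elastic) settlement: S_e = q·B·(1−ν²)/E_s · I_f.
S_e = 127 × 2.9 × (1 − 0.23²) / 20200 × 0.69
    = 127 × 2.9 × 0.9471 / 20200 × 0.69
    = 0.01192 m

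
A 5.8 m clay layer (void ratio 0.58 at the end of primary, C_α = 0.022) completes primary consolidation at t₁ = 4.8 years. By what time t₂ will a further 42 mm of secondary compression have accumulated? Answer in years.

t₂ ≈ 15.9 years

S_s = C_α·H/(1+e_p)·log₁₀(t₂/t₁) ⇒ log₁₀(t₂/t₁) = S_s·(1+e_p)/(C_α·H).
log₁₀(t₂/t₁) = 0.042 × (1+0.58) / (0.022×5.8) = 0.5201
t₂ = t₁ × 10^0.5201 = 4.8 × 3.312 = 15.9 years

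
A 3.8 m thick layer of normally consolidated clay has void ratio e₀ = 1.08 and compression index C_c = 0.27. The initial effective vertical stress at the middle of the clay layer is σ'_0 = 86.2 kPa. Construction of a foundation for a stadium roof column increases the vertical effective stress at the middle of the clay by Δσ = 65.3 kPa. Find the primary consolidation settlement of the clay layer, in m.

S_c ≈ 0.121 m

Final effective stress: σ'_f = σ'_0 + Δσ = 86.2 + 65.3 = 151.5 kPa.
Normally consolidated clay, so the full stress increment lies on the virgin compression line:
S_c = C_c·H/(1+e₀)·log₁₀(σ'_f/σ'_0) = 0.27×3.8/(1+1.08)×log₁₀(151.5/86.2)
    = 0.49327 × 0.24491 = 0.1208 m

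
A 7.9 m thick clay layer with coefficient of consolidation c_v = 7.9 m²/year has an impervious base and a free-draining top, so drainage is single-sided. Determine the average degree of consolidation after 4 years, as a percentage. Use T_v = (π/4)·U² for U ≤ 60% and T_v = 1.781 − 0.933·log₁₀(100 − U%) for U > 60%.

U ≈ 76.8 %

Drainage path length: H_d = H = 7.9 m (single drainage).
T_v = c_v·t/H_d² = 7.9×4/7.9² = 0.50633.
T_v = 0.50633 corresponds to the U > 60% branch:
U = 1 − 10^((1.781 − T_v)/0.933)/100 = 0.7676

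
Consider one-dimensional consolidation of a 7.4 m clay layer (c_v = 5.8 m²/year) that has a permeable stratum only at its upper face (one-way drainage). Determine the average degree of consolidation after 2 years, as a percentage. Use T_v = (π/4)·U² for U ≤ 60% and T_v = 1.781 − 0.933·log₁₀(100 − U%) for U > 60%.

Drainage path length: H_d = H = 7.4 m (single drainage).
T_v = c_v·t/H_d² = 5.8×2/7.4² = 0.21183.
T_v = 0.21183 corresponds to the U ≤ 60% branch:
U = √(4T_v/π) = 0.5193

U ≈ 51.9 %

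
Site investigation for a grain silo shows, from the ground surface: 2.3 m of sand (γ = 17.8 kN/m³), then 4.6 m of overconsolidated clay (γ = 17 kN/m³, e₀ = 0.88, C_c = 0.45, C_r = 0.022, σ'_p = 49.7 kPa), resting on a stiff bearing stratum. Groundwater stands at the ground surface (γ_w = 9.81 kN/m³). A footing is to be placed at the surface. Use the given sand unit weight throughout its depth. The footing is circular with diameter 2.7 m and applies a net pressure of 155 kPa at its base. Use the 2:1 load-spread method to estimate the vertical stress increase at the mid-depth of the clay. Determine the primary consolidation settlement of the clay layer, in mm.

Mid-depth of clay below the ground surface: z = 2.3 + 4.6/2 = 4.6 m.
Total vertical stress at mid-clay: σ_v = 17.8×2.3 + 17×2.3 = 80.04 kPa.
Pore pressure: u = 9.81×(4.6 − 0) = 45.126 kPa.
Initial effective stress: σ'_0 = σ_v − u = 80.04 − 45.126 = 34.914 kPa.
Stress increase at mid-clay by the 2:1 spreading method:
Δσ ≈ qD²/(D+z)² = 155×2.7²/(2.7+4.6)² = 21.204 kPa
Final effective stress: σ'_f = 34.914 + 21.204 = 56.118 kPa.
σ'_f = 56.118 > σ'_p = 49.7 kPa, so the stress path crosses the preconsolidation pressure — recompression up to σ'_p, then virgin compression beyond:
S_c = H/(1+e₀)·[C_r·log₁₀(σ'_p/σ'_0) + C_c·log₁₀(σ'_f/σ'_p)]
    = 4.6/1.88 × [0.022×log₁₀(49.7/34.914) + 0.45×log₁₀(56.118/49.7)]
    = 2.4468 × [0.0033738 + 0.023736] = 0.06633 m

S_c ≈ 66.3 mm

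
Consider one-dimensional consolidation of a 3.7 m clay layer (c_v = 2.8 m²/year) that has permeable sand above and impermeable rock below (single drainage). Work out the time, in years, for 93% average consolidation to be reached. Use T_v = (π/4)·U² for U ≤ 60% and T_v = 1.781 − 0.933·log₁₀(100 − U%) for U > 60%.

t ≈ 4.85 years

Drainage path length: H_d = H = 3.7 m (single drainage).
U > 60%: T_v = 1.781 − 0.933·log₁₀(100 − 93) = 0.99252.
t = T_v·H_d²/c_v = 0.99252×3.7²/2.8 = 4.853 years.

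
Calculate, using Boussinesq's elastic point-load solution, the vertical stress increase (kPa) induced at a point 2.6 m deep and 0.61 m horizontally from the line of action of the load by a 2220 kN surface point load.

Δσ_z ≈ 137 kPa

Boussinesq vertical stress below a point load on an elastic half-space:
Δσ_z = 3P/(2πz²) · [1 + (r/z)²]^(−5/2)
r/z = 0.61/2.6 = 0.23462; [1+(r/z)²]^(−5/2) = 0.87463.
Δσ_z = 3×2220/(2π×2.6²) × 0.87463 = 156.8 × 0.87463 = 137.1 kPa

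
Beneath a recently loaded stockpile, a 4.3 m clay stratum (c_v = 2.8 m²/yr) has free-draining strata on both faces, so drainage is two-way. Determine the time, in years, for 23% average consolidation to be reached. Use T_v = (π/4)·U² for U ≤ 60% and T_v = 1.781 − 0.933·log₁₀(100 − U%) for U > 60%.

Drainage path length: H_d = H/2 = 2.15 m (double drainage).
U ≤ 60%: T_v = (π/4)·U² = (π/4)×0.23² = 0.041548.
t = T_v·H_d²/c_v = 0.041548×2.15²/2.8 = 0.06859 years.

t ≈ 0.0686 years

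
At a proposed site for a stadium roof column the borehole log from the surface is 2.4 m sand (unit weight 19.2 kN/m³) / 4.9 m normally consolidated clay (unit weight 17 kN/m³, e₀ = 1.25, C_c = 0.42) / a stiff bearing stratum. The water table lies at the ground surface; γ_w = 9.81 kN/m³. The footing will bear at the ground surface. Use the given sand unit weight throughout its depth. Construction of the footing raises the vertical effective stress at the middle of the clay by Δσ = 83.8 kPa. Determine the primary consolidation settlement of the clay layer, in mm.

S_c ≈ 448 mm

Mid-depth of clay below the ground surface: z = 2.4 + 4.9/2 = 4.85 m.
Total vertical stress at mid-clay: σ_v = 19.2×2.4 + 17×2.45 = 87.73 kPa.
Pore pressure: u = 9.81×(4.85 − 0) = 47.578 kPa.
Initial effective stress: σ'_0 = σ_v − u = 87.73 − 47.578 = 40.152 kPa.
Final effective stress: σ'_f = σ'_0 + Δσ = 40.152 + 83.8 = 123.95 kPa.
Normally consolidated clay, so the full stress increment lies on the virgin compression line:
S_c = C_c·H/(1+e₀)·log₁₀(σ'_f/σ'_0) = 0.42×4.9/(1+1.25)×log₁₀(123.95/40.152)
    = 0.91467 × 0.48954 = 0.4478 m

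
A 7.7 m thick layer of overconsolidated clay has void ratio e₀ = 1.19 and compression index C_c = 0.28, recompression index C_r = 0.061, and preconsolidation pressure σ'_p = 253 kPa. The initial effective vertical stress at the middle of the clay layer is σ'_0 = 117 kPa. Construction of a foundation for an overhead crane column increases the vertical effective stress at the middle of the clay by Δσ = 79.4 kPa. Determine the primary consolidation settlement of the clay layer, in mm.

Final effective stress: σ'_f = 117 + 79.4 = 196.4 kPa.
σ'_f = 196.4 ≤ σ'_p = 253 kPa, so the clay remains overconsolidated and only the recompression index applies:
S_c = C_r·H/(1+e₀)·log₁₀(σ'_f/σ'_0) = 0.061×7.7/2.19×log₁₀(196.4/117)
    = 0.21448 × 0.22496 = 0.04825 m

S_c ≈ 48.2 mm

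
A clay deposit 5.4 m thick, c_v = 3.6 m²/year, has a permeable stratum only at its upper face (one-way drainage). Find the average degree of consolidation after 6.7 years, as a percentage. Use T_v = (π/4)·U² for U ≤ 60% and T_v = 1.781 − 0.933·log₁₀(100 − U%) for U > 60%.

U ≈ 89.5 %

Drainage path length: H_d = H = 5.4 m (single drainage).
T_v = c_v·t/H_d² = 3.6×6.7/5.4² = 0.82716.
T_v = 0.82716 corresponds to the U > 60% branch:
U = 1 − 10^((1.781 − T_v)/0.933)/100 = 0.8947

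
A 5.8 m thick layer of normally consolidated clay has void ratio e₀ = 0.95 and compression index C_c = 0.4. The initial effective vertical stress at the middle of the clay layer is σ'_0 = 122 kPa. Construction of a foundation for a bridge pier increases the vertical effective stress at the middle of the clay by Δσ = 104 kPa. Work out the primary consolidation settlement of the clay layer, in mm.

Final effective stress: σ'_f = σ'_0 + Δσ = 122 + 104 = 226 kPa.
Normally consolidated clay, so the full stress increment lies on the virgin compression line:
S_c = C_c·H/(1+e₀)·log₁₀(σ'_f/σ'_0) = 0.4×5.8/(1+0.95)×log₁₀(226/122)
    = 1.1897 × 0.26775 = 0.3185 m

S_c ≈ 319 mm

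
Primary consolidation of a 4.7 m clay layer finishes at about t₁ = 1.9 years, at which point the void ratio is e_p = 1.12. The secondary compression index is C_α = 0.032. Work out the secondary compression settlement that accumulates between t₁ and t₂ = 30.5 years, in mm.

Secondary compression: S_s = C_α·H/(1+e_p)·log₁₀(t₂/t₁)
S_s = 0.032×4.7/(1+1.12)×log₁₀(30.5/1.9)
    = 0.07094 × 1.206 = 0.08553 m

S_s ≈ 85.5 mm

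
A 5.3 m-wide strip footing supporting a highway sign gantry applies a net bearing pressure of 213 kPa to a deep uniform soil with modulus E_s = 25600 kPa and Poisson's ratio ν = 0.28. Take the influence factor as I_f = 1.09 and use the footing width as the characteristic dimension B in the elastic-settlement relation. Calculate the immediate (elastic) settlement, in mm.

S_e ≈ 44.3 mm

Immediate (elastic) settlement: S_e = q·B·(1−ν²)/E_s · I_f.
S_e = 213 × 5.3 × (1 − 0.28²) / 25600 × 1.09
    = 213 × 5.3 × 0.9216 / 25600 × 1.09
    = 0.0443 m = 44.3 mm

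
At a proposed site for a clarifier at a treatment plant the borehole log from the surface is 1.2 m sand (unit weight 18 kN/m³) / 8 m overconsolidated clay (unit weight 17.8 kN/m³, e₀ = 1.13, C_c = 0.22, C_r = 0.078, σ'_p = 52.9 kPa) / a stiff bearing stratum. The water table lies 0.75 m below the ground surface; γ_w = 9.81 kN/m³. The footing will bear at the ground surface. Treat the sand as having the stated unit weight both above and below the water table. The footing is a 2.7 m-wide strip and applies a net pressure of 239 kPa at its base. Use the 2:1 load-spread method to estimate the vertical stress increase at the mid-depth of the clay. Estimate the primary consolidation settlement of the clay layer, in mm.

Mid-depth of clay below the ground surface: z = 1.2 + 8/2 = 5.2 m.
Total vertical stress at mid-clay: σ_v = 18×1.2 + 17.8×4 = 92.8 kPa.
Pore pressure: u = 9.81×(5.2 − 0.75) = 43.655 kPa.
Initial effective stress: σ'_0 = σ_v − u = 92.8 − 43.655 = 49.145 kPa.
Stress increase at mid-clay by the 2:1 spreading method:
Δσ = qB/(B+z) = 239×2.7/(2.7+5.2) = 81.684 kPa
Final effective stress: σ'_f = 49.145 + 81.684 = 130.83 kPa.
σ'_f = 130.83 > σ'_p = 52.9 kPa, so the stress path crosses the preconsolidation pressure — recompression up to σ'_p, then virgin compression beyond:
S_c = H/(1+e₀)·[C_r·log₁₀(σ'_p/σ'_0) + C_c·log₁₀(σ'_f/σ'_p)]
    = 8/2.13 × [0.078×log₁₀(52.9/49.145) + 0.22×log₁₀(130.83/52.9)]
    = 3.7559 × [0.0024942 + 0.086515] = 0.3343 m

S_c ≈ 334 mm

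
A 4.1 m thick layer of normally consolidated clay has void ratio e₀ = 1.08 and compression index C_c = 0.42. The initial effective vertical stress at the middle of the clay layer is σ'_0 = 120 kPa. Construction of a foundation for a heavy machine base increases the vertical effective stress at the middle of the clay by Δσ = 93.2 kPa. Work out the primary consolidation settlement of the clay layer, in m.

Final effective stress: σ'_f = σ'_0 + Δσ = 120 + 93.2 = 213.2 kPa.
Normally consolidated clay, so the full stress increment lies on the virgin compression line:
S_c = C_c·H/(1+e₀)·log₁₀(σ'_f/σ'_0) = 0.42×4.1/(1+1.08)×log₁₀(213.2/120)
    = 0.82788 × 0.24961 = 0.2066 m

S_c ≈ 0.207 m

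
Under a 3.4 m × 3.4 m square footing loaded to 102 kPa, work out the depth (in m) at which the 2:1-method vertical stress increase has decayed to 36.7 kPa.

2:1 spreading — at depth z the loaded area has grown by z in each plan dimension:
qB²/(B+z)² = Δσ_z ⇒ z = B(√(q/Δσ_z) − 1) = 3.4×(√(102/36.7) − 1) = 2.268 m

z ≈ 2.27 m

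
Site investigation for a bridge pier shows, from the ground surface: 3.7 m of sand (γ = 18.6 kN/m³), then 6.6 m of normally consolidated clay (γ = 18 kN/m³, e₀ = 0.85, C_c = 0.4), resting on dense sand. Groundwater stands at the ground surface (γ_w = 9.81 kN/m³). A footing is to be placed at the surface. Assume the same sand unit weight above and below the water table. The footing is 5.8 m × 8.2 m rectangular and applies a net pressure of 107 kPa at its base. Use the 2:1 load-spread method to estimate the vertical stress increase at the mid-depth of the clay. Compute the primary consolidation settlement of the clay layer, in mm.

Mid-depth of clay below the ground surface: z = 3.7 + 6.6/2 = 7 m.
Total vertical stress at mid-clay: σ_v = 18.6×3.7 + 18×3.3 = 128.22 kPa.
Pore pressure: u = 9.81×(7 − 0) = 68.67 kPa.
Initial effective stress: σ'_0 = σ_v − u = 128.22 − 68.67 = 59.55 kPa.
Stress increase at mid-clay by the 2:1 spreading method:
Δσ = qBL/((B+z)(L+z)) = 107×5.8×8.2/((5.8+7)(8.2+7)) = 26.156 kPa
Final effective stress: σ'_f = σ'_0 + Δσ = 59.55 + 26.156 = 85.706 kPa.
Normally consolidated clay, so the full stress increment lies on the virgin compression line:
S_c = C_c·H/(1+e₀)·log₁₀(σ'_f/σ'_0) = 0.4×6.6/(1+0.85)×log₁₀(85.706/59.55)
    = 1.427 × 0.15813 = 0.2257 m

S_c ≈ 226 mm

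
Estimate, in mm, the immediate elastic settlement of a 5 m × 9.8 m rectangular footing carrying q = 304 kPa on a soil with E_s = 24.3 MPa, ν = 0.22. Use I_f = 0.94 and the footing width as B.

S_e ≈ 56 mm

Immediate (elastic) settlement: S_e = q·B·(1−ν²)/E_s · I_f.
E_s = 24.3 MPa = 24300 kPa.
S_e = 304 × 5 × (1 − 0.22²) / 24300 × 0.94
    = 304 × 5 × 0.9516 / 24300 × 0.94
    = 0.05595 m = 55.95 mm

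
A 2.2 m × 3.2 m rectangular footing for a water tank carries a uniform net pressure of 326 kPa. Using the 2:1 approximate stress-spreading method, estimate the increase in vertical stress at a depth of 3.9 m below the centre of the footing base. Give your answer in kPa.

Δσ_z ≈ 53 kPa

By the 2:1 method the load spreads at 1 horizontal : 2 vertical, so at depth z the loaded area has grown by z in each plan dimension:
Δσ = qBL/((B+z)(L+z)) = 326×2.2×3.2/((2.2+3.9)(3.2+3.9)) = 52.991 kPa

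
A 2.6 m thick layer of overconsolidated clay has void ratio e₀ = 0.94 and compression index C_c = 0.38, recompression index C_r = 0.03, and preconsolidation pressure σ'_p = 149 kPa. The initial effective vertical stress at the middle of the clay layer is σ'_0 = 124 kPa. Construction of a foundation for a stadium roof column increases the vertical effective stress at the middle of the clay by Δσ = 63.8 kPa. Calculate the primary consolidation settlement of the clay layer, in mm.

S_c ≈ 54.4 mm

Final effective stress: σ'_f = 124 + 63.8 = 187.8 kPa.
σ'_f = 187.8 > σ'_p = 149 kPa, so the stress path crosses the preconsolidation pressure — recompression up to σ'_p, then virgin compression beyond:
S_c = H/(1+e₀)·[C_r·log₁₀(σ'_p/σ'_0) + C_c·log₁₀(σ'_f/σ'_p)]
    = 2.6/1.94 × [0.03×log₁₀(149/124) + 0.38×log₁₀(187.8/149)]
    = 1.3402 × [0.0023929 + 0.038194] = 0.05439 m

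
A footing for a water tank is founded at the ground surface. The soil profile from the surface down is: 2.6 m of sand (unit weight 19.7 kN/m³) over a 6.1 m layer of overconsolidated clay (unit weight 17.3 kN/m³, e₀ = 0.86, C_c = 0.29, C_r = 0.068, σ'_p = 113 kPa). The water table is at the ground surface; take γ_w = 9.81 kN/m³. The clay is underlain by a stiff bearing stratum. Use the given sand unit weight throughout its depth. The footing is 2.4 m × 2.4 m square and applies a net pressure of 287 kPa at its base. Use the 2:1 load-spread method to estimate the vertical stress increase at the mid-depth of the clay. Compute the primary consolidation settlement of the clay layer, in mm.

Mid-depth of clay below the ground surface: z = 2.6 + 6.1/2 = 5.65 m.
Total vertical stress at mid-clay: σ_v = 19.7×2.6 + 17.3×3.05 = 103.98 kPa.
Pore pressure: u = 9.81×(5.65 − 0) = 55.427 kPa.
Initial effective stress: σ'_0 = σ_v − u = 103.98 − 55.427 = 48.553 kPa.
Stress increase at mid-clay by the 2:1 spreading method:
Δσ = qBL/((B+z)(L+z)) = 287×2.4×2.4/((2.4+5.65)(2.4+5.65)) = 25.51 kPa
Final effective stress: σ'_f = 48.553 + 25.51 = 74.063 kPa.
σ'_f = 74.063 ≤ σ'_p = 113 kPa, so the clay remains overconsolidated and only the recompression index applies:
S_c = C_r·H/(1+e₀)·log₁₀(σ'_f/σ'_0) = 0.068×6.1/1.86×log₁₀(74.063/48.553)
    = 0.22301 × 0.18339 = 0.0409 m

S_c ≈ 40.9 mm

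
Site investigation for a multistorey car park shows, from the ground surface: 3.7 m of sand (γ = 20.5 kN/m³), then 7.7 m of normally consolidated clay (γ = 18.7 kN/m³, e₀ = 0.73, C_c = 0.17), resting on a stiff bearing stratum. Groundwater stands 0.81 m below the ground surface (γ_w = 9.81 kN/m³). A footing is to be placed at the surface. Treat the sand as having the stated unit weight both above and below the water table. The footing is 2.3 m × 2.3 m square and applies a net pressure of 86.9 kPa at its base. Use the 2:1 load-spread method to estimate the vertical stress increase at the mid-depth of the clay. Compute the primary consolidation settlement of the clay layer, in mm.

S_c ≈ 18.5 mm

Mid-depth of clay below the ground surface: z = 3.7 + 7.7/2 = 7.55 m.
Total vertical stress at mid-clay: σ_v = 20.5×3.7 + 18.7×3.85 = 147.85 kPa.
Pore pressure: u = 9.81×(7.55 − 0.81) = 66.119 kPa.
Initial effective stress: σ'_0 = σ_v − u = 147.85 − 66.119 = 81.731 kPa.
Stress increase at mid-clay by the 2:1 spreading method:
Δσ = qBL/((B+z)(L+z)) = 86.9×2.3×2.3/((2.3+7.55)(2.3+7.55)) = 4.7381 kPa
Final effective stress: σ'_f = σ'_0 + Δσ = 81.731 + 4.7381 = 86.469 kPa.
Normally consolidated clay, so the full stress increment lies on the virgin compression line:
S_c = C_c·H/(1+e₀)·log₁₀(σ'_f/σ'_0) = 0.17×7.7/(1+0.73)×log₁₀(86.469/81.731)
    = 0.75665 × 0.024474 = 0.01852 m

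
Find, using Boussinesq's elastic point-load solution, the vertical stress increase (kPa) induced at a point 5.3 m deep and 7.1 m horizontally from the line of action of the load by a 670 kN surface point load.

Δσ_z ≈ 0.872 kPa

Boussinesq vertical stress below a point load on an elastic half-space:
Δσ_z = 3P/(2πz²) · [1 + (r/z)²]^(−5/2)
r/z = 7.1/5.3 = 1.3396; [1+(r/z)²]^(−5/2) = 0.076596.
Δσ_z = 3×670/(2π×5.3²) × 0.076596 = 11.388 × 0.076596 = 0.8723 kPa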